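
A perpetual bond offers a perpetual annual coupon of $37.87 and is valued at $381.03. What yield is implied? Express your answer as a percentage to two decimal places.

P = C/r ⇒ r = C/P = $37.87/$381.03 = 0.099388

9.94%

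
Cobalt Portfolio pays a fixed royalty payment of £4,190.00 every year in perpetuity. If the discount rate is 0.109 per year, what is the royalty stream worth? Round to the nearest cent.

Level perpetuity: PV = C / r = £4,190.00 / 0.109 = £38,440.37

£38440.37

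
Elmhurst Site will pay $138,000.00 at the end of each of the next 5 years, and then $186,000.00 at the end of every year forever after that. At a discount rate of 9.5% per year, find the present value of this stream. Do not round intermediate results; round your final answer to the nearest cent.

PV of 5-year annuity: $138,000.00 × [1 − (1+0.095)^−5] / 0.095 = 529879.81254
Perpetuity value at year 5: $186,000.00 / 0.095 = 1957894.73684
PV of perpetuity: 1957894.73684 / (1+0.095)^5 = 1243708.90255
Total PV = 529879.81254 + 1243708.90255 = 1773588.71509

$1773588.72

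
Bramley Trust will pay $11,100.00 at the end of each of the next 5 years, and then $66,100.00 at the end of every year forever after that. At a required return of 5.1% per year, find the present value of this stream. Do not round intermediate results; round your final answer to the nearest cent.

PV of 5-year annuity: $11,100.00 × [1 − (1+0.051)^−5] / 0.051 = 47924.63609
Perpetuity value at year 5: $66,100.00 / 0.051 = 1296078.43137
PV of perpetuity: 1296078.43137 / (1+0.051)^5 = 1010689.38221
Total PV = 47924.63609 + 1010689.38221 = 1058614.01830

$1058614.02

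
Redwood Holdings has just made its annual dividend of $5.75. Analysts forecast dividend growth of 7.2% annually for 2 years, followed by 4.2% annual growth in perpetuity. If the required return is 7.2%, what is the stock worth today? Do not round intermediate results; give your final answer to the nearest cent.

$211.22

D_1 = 6.16400
D_2 = 6.60781
Terminal value at year 2: TV = D_2×(1+g_2)/(r−g_2) = 6.88534/0.03 = 229.51120
P_0 = D_1/(1+r)^1 + D_2/(1+r)^2 + TV/(1+r)^2
    = 5.75000 + 5.75000 + 199.71667 = 211.21667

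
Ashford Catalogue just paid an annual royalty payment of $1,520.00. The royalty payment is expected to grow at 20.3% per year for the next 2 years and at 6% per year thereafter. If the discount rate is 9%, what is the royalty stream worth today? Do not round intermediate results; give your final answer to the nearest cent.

D_1 = 1828.56000
D_2 = 2199.75768
Terminal value at year 2: TV = D_2×(1+g_2)/(r−g_2) = 2331.74314/0.03 = 77724.77136
P_0 = D_1/(1+r)^1 + D_2/(1+r)^2 + TV/(1+r)^2
    = 1677.57798 + 1851.49203 + 65419.38503 = 68948.45505

$68948.46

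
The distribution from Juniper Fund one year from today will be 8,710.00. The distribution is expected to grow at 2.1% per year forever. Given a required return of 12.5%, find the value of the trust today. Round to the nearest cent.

83750.00

Growing perpetuity: P = D₁ / (r − g) = 8,710.0000 / (0.125 − 0.021) = 83,750.00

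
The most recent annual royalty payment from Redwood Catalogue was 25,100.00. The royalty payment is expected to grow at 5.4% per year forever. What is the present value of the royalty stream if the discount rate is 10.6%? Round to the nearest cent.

508757.69

D₁ = D₀ × (1 + g) = 25,100.00 × 1.054 = 26,455.4000
Growing perpetuity: P = D₁ / (r − g) = 26,455.4000 / (0.106 − 0.054) = 508,757.69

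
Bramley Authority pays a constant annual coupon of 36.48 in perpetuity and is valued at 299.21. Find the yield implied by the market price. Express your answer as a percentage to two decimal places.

P = C/r ⇒ r = C/P = 36.48/299.21 = 0.121921

12.19%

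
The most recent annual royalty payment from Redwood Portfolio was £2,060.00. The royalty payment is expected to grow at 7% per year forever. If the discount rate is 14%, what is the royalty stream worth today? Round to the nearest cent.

D₁ = D₀ × (1 + g) = £2,060.00 × 1.07 = £2,204.2000
Growing perpetuity: P = D₁ / (r − g) = £2,204.2000 / (0.14 − 0.07) = £31,488.57

£31488.57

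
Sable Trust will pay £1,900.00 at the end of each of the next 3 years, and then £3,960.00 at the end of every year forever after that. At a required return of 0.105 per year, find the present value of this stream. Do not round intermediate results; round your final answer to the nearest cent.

£32636.13

PV of 3-year annuity: £1,900.00 × [1 − (1+0.105)^−3] / 0.105 = 4683.73458
Perpetuity value at year 3: £3,960.00 / 0.105 = 37714.28571
PV of perpetuity: 37714.28571 / (1+0.105)^3 = 27952.39680
Total PV = 4683.73458 + 27952.39680 = 32636.13138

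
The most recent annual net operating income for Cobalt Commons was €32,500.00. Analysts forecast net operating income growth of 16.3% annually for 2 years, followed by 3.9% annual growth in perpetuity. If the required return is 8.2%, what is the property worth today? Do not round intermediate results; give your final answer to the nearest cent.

D_1 = 37797.50000
D_2 = 43958.49250
Terminal value at year 2: TV = D_2×(1+g_2)/(r−g_2) = 45672.87371/0.043 = 1062159.85366
P_0 = D_1/(1+r)^1 + D_2/(1+r)^2 + TV/(1+r)^2
    = 34932.99445 + 37548.12620 + 907267.51451 = 979748.63517

€979748.64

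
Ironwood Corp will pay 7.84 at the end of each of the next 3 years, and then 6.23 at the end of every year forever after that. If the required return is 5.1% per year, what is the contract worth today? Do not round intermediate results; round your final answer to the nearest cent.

126.53

PV of 3-year annuity: 7.84 × [1 − (1+0.051)^−3] / 0.051 = 21.31032
Perpetuity value at year 3: 6.23 / 0.051 = 122.15686
PV of perpetuity: 122.15686 / (1+0.051)^3 = 105.22277
Total PV = 21.31032 + 105.22277 = 126.53309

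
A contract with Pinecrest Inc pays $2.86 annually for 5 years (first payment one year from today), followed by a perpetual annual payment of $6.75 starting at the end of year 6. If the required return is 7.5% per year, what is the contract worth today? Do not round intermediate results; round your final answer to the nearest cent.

$74.26

PV of 5-year annuity: $2.86 × [1 − (1+0.075)^−5] / 0.075 = 11.57123
Perpetuity value at year 5: $6.75 / 0.075 = 90.00000
PV of perpetuity: 90.00000 / (1+0.075)^5 = 62.69028
Total PV = 11.57123 + 62.69028 = 74.26151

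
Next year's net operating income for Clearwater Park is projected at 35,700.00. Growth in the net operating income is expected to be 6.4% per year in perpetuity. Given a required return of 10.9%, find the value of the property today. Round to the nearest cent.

Growing perpetuity: P = D₁ / (r − g) = 35,700.0000 / (0.109 − 0.064) = 793,333.33

793333.33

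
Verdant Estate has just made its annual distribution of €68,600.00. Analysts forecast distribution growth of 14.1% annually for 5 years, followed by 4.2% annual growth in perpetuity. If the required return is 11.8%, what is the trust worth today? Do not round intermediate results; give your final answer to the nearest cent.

€1406110.49

D_1 = 78272.60000
D_2 = 89309.03660
D_3 = 101901.61076
D_4 = 116269.73788
D_5 = 132663.77092
Terminal value at year 5: TV = D_5×(1+g_2)/(r−g_2) = 138235.64930/0.076 = 1818890.12233
P_0 = D_1/(1+r)^1 + D_2/(1+r)^2 + D_3/(1+r)^3 + D_4/(1+r)^4 + D_5/(1+r)^5 + TV/(1+r)^5
    = 70011.27013 + 71451.57354 + 72921.50752 + 74421.68164 + 75952.71803 + 1041351.73927 = 1406110.49012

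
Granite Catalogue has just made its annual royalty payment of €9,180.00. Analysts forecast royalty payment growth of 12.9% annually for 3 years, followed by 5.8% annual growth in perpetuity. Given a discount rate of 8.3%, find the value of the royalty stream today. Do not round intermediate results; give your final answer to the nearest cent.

D_1 = 10364.22000
D_2 = 11701.20438
D_3 = 13210.65975
Terminal value at year 3: TV = D_3×(1+g_2)/(r−g_2) = 13976.87801/0.025 = 559075.12041
P_0 = D_1/(1+r)^1 + D_2/(1+r)^2 + D_3/(1+r)^3 + TV/(1+r)^3
    = 9569.91690 + 9976.39536 + 10400.13884 + 440133.87572 = 470080.32682

€470080.33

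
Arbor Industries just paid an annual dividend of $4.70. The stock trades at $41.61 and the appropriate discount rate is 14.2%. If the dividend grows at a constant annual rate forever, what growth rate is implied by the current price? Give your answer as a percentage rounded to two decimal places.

2.61%

P = D₀(1+g)/(r−g) ⇒ P(r−g) = D₀(1+g) ⇒ g(P+D₀) = P·r − D₀
g = (P·r − D₀)/(P + D₀) = ($41.61×0.142 − $4.70) / ($41.61 + $4.70) = 0.026098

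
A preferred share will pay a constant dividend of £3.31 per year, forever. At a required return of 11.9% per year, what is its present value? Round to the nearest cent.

£27.82

Level perpetuity: PV = C / r = £3.31 / 0.119 = £27.82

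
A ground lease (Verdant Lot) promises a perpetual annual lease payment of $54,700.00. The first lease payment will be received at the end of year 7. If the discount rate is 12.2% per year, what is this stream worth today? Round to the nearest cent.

Value at end of year 6: C / r = $54,700.00 / 0.122 = $448,360.6557
Discount to today: PV = $448,360.6557 / (1 + 0.122)^6 = $448,360.6557 / 1.995065 = $224,734.81

$224734.81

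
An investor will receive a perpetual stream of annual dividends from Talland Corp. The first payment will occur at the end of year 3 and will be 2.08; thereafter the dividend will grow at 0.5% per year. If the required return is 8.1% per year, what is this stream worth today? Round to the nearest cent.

Value at end of year 2: C₁ / (r − g) = 2.08 / (0.081 − 0.005) = 27.3684
Discount to today: PV = 27.3684 / (1 + 0.081)^2 = 27.3684 / 1.168561 = 23.42

23.42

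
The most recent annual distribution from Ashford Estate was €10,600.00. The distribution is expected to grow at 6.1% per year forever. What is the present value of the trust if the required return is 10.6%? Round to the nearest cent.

D₁ = D₀ × (1 + g) = €10,600.00 × 1.061 = €11,246.6000
Growing perpetuity: P = D₁ / (r − g) = €11,246.6000 / (0.106 − 0.061) = €249,924.44

€249924.44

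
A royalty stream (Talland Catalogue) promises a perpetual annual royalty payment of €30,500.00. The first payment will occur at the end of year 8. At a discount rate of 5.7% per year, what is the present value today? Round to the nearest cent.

Value at end of year 7: C / r = €30,500.00 / 0.057 = €535,087.7193
Discount to today: PV = €535,087.7193 / (1 + 0.057)^7 = €535,087.7193 / 1.474093 = €362,994.52

€362994.52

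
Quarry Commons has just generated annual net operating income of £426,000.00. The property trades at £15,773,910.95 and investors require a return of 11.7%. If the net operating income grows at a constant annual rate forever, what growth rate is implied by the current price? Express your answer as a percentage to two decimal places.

8.76%

P = D₀(1+g)/(r−g) ⇒ P(r−g) = D₀(1+g) ⇒ g(P+D₀) = P·r − D₀
g = (P·r − D₀)/(P + D₀) = (£15,773,910.95×0.117 − £426,000.00) / (£15,773,910.95 + £426,000.00) = 0.087627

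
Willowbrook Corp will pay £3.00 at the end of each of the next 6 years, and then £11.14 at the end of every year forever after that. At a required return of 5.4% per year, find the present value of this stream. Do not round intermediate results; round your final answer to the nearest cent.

£165.50

PV of 6-year annuity: £3.00 × [1 − (1+0.054)^−6] / 0.054 = 15.03421
Perpetuity value at year 6: £11.14 / 0.054 = 206.29630
PV of perpetuity: 206.29630 / (1+0.054)^6 = 150.46925
Total PV = 15.03421 + 150.46925 = 165.50347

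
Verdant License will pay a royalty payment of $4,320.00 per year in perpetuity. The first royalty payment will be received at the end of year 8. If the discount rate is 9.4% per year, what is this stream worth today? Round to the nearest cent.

Value at end of year 7: C / r = $4,320.00 / 0.094 = $45,957.4468
Discount to today: PV = $45,957.4468 / (1 + 0.094)^7 = $45,957.4468 / 1.875518 = $24,503.87

$24503.87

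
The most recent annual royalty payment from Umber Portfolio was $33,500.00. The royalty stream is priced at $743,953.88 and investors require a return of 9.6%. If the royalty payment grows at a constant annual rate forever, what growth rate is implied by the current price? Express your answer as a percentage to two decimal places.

P = D₀(1+g)/(r−g) ⇒ P(r−g) = D₀(1+g) ⇒ g(P+D₀) = P·r − D₀
g = (P·r − D₀)/(P + D₀) = ($743,953.88×0.096 − $33,500.00) / ($743,953.88 + $33,500.00) = 0.048774

4.88%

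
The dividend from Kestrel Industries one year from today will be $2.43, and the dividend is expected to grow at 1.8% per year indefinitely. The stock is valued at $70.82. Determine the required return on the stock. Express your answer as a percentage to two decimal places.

5.23%

P = D₁/(r − g) ⇒ r = D₁/P + g = $2.4300/$70.82 + 0.018 = 0.034312 + 0.018 = 0.052312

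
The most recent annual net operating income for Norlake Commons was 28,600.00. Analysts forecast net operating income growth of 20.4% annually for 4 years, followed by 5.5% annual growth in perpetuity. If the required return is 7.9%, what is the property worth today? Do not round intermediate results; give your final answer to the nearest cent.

2100668.28

D_1 = 34434.40000
D_2 = 41459.01760
D_3 = 49916.65719
D_4 = 60099.65526
Terminal value at year 4: TV = D_4×(1+g_2)/(r−g_2) = 63405.13630/0.024 = 2641880.67902
P_0 = D_1/(1+r)^1 + D_2/(1+r)^2 + D_3/(1+r)^3 + D_4/(1+r)^4 + TV/(1+r)^4
    = 31913.25301 + 35610.33978 + 39735.72669 + 44339.03145 + 1949069.92421 = 2100668.27515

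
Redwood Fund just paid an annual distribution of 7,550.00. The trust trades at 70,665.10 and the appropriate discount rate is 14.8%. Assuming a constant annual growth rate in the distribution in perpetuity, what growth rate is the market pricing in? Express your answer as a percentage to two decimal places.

P = D₀(1+g)/(r−g) ⇒ P(r−g) = D₀(1+g) ⇒ g(P+D₀) = P·r − D₀
g = (P·r − D₀)/(P + D₀) = (70,665.10×0.148 − 7,550.00) / (70,665.10 + 7,550.00) = 0.037185

3.72%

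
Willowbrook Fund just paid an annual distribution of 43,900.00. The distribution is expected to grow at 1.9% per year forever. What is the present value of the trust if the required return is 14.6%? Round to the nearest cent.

D₁ = D₀ × (1 + g) = 43,900.00 × 1.019 = 44,734.1000
Growing perpetuity: P = D₁ / (r − g) = 44,734.1000 / (0.146 − 0.019) = 352,237.01

352237.01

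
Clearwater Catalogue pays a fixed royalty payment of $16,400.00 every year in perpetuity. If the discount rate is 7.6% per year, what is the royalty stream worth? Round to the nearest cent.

$215789.47

Level perpetuity: PV = C / r = $16,400.00 / 0.076 = $215,789.47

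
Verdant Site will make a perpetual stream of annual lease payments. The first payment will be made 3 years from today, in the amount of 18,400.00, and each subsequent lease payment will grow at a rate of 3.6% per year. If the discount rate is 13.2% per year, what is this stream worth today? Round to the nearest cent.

149573.18

Value at end of year 2: C₁ / (r − g) = 18,400.00 / (0.132 − 0.036) = 191,666.6667
Discount to today: PV = 191,666.6667 / (1 + 0.132)^2 = 191,666.6667 / 1.281424 = 149,573.18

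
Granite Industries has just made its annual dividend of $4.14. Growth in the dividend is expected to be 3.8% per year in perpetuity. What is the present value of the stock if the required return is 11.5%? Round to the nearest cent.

D₁ = D₀ × (1 + g) = $4.14 × 1.038 = $4.2973
Growing perpetuity: P = D₁ / (r − g) = $4.2973 / (0.115 − 0.038) = $55.81

$55.81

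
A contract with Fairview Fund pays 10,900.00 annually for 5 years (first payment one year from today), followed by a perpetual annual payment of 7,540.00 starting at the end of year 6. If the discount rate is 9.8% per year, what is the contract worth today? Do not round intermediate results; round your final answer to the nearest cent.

89741.16

PV of 5-year annuity: 10,900.00 × [1 − (1+0.098)^−5] / 0.098 = 41531.56006
Perpetuity value at year 5: 7,540.00 / 0.098 = 76938.77551
PV of perpetuity: 76938.77551 / (1+0.098)^5 = 48209.60461
Total PV = 41531.56006 + 48209.60461 = 89741.16467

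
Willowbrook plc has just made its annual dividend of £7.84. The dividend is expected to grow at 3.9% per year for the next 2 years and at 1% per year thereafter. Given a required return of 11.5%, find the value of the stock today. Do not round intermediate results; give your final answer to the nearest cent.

£79.60

D_1 = 8.14576
D_2 = 8.46344
Terminal value at year 2: TV = D_2×(1+g_2)/(r−g_2) = 8.54808/0.105 = 81.41028
P_0 = D_1/(1+r)^1 + D_2/(1+r)^2 + TV/(1+r)^2
    = 7.30561 + 6.80765 + 65.48314 = 79.59641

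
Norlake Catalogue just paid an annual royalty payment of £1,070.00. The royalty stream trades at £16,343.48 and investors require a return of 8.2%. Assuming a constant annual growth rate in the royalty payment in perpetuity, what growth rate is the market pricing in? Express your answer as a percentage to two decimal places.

P = D₀(1+g)/(r−g) ⇒ P(r−g) = D₀(1+g) ⇒ g(P+D₀) = P·r − D₀
g = (P·r − D₀)/(P + D₀) = (£16,343.48×0.082 − £1,070.00) / (£16,343.48 + £1,070.00) = 0.015515

1.55%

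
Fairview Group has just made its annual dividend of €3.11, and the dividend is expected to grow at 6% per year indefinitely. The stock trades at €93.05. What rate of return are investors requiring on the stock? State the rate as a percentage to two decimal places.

9.54%

D₁ = €3.11 × 1.06 = €3.2966
P = D₁/(r − g) ⇒ r = D₁/P + g = €3.2966/€93.05 + 0.06 = 0.035428 + 0.06 = 0.095428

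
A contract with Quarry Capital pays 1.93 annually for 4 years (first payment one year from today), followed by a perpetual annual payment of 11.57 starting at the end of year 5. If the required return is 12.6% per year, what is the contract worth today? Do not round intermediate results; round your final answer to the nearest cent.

PV of 4-year annuity: 1.93 × [1 − (1+0.126)^−4] / 0.126 = 5.78877
Perpetuity value at year 4: 11.57 / 0.126 = 91.82540
PV of perpetuity: 91.82540 / (1+0.126)^4 = 57.12277
Total PV = 5.78877 + 57.12277 = 62.91154

62.91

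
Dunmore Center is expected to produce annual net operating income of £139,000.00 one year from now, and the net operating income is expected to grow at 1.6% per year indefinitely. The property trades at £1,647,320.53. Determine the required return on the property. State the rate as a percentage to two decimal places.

P = D₁/(r − g) ⇒ r = D₁/P + g = £139,000.0000/£1,647,320.53 + 0.016 = 0.084379 + 0.016 = 0.100379

10.04%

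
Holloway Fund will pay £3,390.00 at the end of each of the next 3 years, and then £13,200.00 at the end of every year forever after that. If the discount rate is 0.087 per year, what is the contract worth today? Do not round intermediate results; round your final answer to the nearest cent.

PV of 3-year annuity: £3,390.00 × [1 − (1+0.087)^−3] / 0.087 = 8627.17730
Perpetuity value at year 3: £13,200.00 / 0.087 = 151724.13793
PV of perpetuity: 151724.13793 / (1+0.087)^3 = 118131.58916
Total PV = 8627.17730 + 118131.58916 = 126758.76646

£126758.77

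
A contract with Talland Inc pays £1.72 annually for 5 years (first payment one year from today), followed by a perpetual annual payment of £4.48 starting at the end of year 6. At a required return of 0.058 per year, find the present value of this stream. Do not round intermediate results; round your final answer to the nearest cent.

PV of 5-year annuity: £1.72 × [1 − (1+0.058)^−5] / 0.058 = 7.28486
Perpetuity value at year 5: £4.48 / 0.058 = 77.24138
PV of perpetuity: 77.24138 / (1+0.058)^5 = 58.26687
Total PV = 7.28486 + 58.26687 = 65.55173

£65.55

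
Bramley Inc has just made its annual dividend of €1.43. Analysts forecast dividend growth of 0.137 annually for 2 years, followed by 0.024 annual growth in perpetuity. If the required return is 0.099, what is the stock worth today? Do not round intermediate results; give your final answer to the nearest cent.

€23.91

D_1 = 1.62591
D_2 = 1.84866
Terminal value at year 2: TV = D_2×(1+g_2)/(r−g_2) = 1.89303/0.075 = 25.24037
P_0 = D_1/(1+r)^1 + D_2/(1+r)^2 + TV/(1+r)^2
    = 1.47944 + 1.53060 + 20.89779 = 23.90783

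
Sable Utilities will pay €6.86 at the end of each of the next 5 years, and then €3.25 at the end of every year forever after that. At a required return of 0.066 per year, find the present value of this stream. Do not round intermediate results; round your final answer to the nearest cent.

€64.20

PV of 5-year annuity: €6.86 × [1 − (1+0.066)^−5] / 0.066 = 28.43119
Perpetuity value at year 5: €3.25 / 0.066 = 49.24242
PV of perpetuity: 49.24242 / (1+0.066)^5 = 35.77284
Total PV = 28.43119 + 35.77284 = 64.20403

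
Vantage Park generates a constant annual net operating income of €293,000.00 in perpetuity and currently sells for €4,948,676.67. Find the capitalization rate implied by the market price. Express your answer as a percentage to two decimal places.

P = C/r ⇒ r = C/P = €293,000.00/€4,948,676.67 = 0.059208

5.92%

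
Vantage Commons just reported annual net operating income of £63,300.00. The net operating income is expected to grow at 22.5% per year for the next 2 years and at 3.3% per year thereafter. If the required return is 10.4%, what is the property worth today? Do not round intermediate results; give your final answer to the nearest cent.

£1282086.65

D_1 = 77542.50000
D_2 = 94989.56250
Terminal value at year 2: TV = D_2×(1+g_2)/(r−g_2) = 98124.21806/0.071 = 1382031.24032
P_0 = D_1/(1+r)^1 + D_2/(1+r)^2 + TV/(1+r)^2
    = 70237.77174 + 77935.93332 + 1133912.94528 = 1282086.65034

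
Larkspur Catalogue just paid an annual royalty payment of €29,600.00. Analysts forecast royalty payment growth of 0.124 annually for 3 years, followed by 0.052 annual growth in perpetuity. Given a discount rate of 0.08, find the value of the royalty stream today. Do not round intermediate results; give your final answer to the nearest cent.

D_1 = 33270.40000
D_2 = 37395.92960
D_3 = 42033.02487
Terminal value at year 3: TV = D_3×(1+g_2)/(r−g_2) = 44218.74216/0.028 = 1579240.79156
P_0 = D_1/(1+r)^1 + D_2/(1+r)^2 + D_3/(1+r)^3 + TV/(1+r)^3
    = 30805.92593 + 32060.98217 + 33367.17033 + 1253652.25667 = 1349886.33510

€1349886.34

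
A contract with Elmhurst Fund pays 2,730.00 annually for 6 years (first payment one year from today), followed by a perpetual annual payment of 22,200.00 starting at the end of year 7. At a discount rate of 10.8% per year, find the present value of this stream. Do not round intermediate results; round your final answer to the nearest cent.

PV of 6-year annuity: 2,730.00 × [1 − (1+0.108)^−6] / 0.108 = 11616.21667
Perpetuity value at year 6: 22,200.00 / 0.108 = 205555.55556
PV of perpetuity: 205555.55556 / (1+0.108)^6 = 111094.01344
Total PV = 11616.21667 + 111094.01344 = 122710.23011

122710.23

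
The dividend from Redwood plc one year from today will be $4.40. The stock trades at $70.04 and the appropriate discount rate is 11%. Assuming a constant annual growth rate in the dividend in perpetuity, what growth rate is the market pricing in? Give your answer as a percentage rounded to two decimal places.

P = D₁/(r−g) ⇒ g = r − D₁/P = 0.11 − $4.40/$70.04 = 0.047179

4.72%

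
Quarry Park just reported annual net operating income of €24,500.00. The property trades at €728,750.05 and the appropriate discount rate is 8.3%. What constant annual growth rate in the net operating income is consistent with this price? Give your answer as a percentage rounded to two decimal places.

4.78%

P = D₀(1+g)/(r−g) ⇒ P(r−g) = D₀(1+g) ⇒ g(P+D₀) = P·r − D₀
g = (P·r − D₀)/(P + D₀) = (€728,750.05×0.083 − €24,500.00) / (€728,750.05 + €24,500.00) = 0.047775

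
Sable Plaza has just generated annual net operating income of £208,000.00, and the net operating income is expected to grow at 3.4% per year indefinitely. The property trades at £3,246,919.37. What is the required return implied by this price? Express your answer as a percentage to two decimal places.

D₁ = £208,000.00 × 1.034 = £215,072.0000
P = D₁/(r − g) ⇒ r = D₁/P + g = £215,072.0000/£3,246,919.37 + 0.034 = 0.066239 + 0.034 = 0.100239

10.02%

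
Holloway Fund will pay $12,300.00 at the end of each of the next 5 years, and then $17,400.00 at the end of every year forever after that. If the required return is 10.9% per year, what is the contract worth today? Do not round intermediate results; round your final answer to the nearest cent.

$140736.44

PV of 5-year annuity: $12,300.00 × [1 − (1+0.109)^−5] / 0.109 = 45574.12110
Perpetuity value at year 5: $17,400.00 / 0.109 = 159633.02752
PV of perpetuity: 159633.02752 / (1+0.109)^5 = 95162.31962
Total PV = 45574.12110 + 95162.31962 = 140736.44072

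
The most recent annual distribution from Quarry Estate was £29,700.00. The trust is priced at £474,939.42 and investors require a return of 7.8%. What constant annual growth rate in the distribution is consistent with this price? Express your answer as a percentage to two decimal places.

P = D₀(1+g)/(r−g) ⇒ P(r−g) = D₀(1+g) ⇒ g(P+D₀) = P·r − D₀
g = (P·r − D₀)/(P + D₀) = (£474,939.42×0.078 − £29,700.00) / (£474,939.42 + £29,700.00) = 0.014555

1.46%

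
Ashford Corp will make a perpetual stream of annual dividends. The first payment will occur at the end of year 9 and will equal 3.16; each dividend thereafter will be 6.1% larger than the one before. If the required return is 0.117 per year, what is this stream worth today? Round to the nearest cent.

23.28

Value at end of year 8: C₁ / (r − g) = 3.16 / (0.117 − 0.061) = 56.4286
Discount to today: PV = 56.4286 / (1 + 0.117)^8 = 56.4286 / 2.423402 = 23.28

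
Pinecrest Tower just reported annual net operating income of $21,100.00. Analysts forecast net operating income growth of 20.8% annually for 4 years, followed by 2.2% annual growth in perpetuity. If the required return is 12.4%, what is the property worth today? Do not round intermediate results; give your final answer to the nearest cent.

D_1 = 25488.80000
D_2 = 30790.47040
D_3 = 37194.88824
D_4 = 44931.42500
Terminal value at year 4: TV = D_4×(1+g_2)/(r−g_2) = 45919.91635/0.102 = 450195.25831
P_0 = D_1/(1+r)^1 + D_2/(1+r)^2 + D_3/(1+r)^3 + D_4/(1+r)^4 + TV/(1+r)^4
    = 22676.86833 + 24371.58091 + 26192.94460 + 28150.42445 + 282056.21361 = 383448.03190

$383448.03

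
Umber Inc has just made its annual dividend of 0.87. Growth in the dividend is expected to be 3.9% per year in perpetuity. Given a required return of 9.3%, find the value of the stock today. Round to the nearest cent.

16.74

D₁ = D₀ × (1 + g) = 0.87 × 1.039 = 0.9039
Growing perpetuity: P = D₁ / (r − g) = 0.9039 / (0.093 − 0.039) = 16.74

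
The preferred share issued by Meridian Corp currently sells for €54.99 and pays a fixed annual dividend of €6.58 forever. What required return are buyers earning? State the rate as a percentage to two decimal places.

11.97%

P = C/r ⇒ r = C/P = €6.58/€54.99 = 0.119658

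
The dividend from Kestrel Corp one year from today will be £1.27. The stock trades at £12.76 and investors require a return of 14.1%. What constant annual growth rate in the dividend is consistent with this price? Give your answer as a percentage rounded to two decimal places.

P = D₁/(r−g) ⇒ g = r − D₁/P = 0.141 − £1.27/£12.76 = 0.041470

4.15%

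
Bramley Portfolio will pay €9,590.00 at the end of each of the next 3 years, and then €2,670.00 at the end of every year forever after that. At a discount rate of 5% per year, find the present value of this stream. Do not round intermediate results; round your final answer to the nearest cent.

€72244.88

PV of 3-year annuity: €9,590.00 × [1 − (1+0.05)^−3] / 0.05 = 26115.94860
Perpetuity value at year 3: €2,670.00 / 0.05 = 53400.00000
PV of perpetuity: 53400.00000 / (1+0.05)^3 = 46128.92776
Total PV = 26115.94860 + 46128.92776 = 72244.87636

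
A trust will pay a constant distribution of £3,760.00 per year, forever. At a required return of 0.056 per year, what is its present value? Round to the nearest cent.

Level perpetuity: PV = C / r = £3,760.00 / 0.056 = £67,142.86

£67142.86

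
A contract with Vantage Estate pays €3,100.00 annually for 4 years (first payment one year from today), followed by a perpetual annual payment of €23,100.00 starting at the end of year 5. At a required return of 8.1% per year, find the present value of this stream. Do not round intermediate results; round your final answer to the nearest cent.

€219089.83

PV of 4-year annuity: €3,100.00 × [1 − (1+0.081)^−4] / 0.081 = 10244.78011
Perpetuity value at year 4: €23,100.00 / 0.081 = 285185.18519
PV of perpetuity: 285185.18519 / (1+0.081)^4 = 208845.04953
Total PV = 10244.78011 + 208845.04953 = 219089.82964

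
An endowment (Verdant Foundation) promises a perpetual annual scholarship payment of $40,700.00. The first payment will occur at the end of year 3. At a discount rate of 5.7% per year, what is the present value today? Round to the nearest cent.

$639101.12

Value at end of year 2: C / r = $40,700.00 / 0.057 = $714,035.0877
Discount to today: PV = $714,035.0877 / (1 + 0.057)^2 = $714,035.0877 / 1.117249 = $639,101.12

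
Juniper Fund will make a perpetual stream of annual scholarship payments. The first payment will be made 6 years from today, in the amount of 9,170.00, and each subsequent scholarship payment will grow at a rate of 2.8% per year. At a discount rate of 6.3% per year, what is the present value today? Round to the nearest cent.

Value at end of year 5: C₁ / (r − g) = 9,170.00 / (0.063 − 0.028) = 262,000.0000
Discount to today: PV = 262,000.0000 / (1 + 0.063)^5 = 262,000.0000 / 1.357270 = 193,034.51

193034.51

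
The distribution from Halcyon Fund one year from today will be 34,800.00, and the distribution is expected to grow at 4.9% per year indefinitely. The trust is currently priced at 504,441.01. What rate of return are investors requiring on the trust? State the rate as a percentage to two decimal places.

11.80%

P = D₁/(r − g) ⇒ r = D₁/P + g = 34,800.0000/504,441.01 + 0.049 = 0.068987 + 0.049 = 0.117987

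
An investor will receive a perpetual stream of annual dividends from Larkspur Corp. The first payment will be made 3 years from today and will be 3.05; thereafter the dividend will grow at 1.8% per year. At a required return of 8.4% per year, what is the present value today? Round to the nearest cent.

Value at end of year 2: C₁ / (r − g) = 3.05 / (0.084 − 0.018) = 46.2121
Discount to today: PV = 46.2121 / (1 + 0.084)^2 = 46.2121 / 1.175056 = 39.33

39.33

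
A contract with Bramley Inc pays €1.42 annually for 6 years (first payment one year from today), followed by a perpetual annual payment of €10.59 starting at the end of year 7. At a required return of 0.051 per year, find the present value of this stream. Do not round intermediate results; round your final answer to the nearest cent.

€161.25

PV of 6-year annuity: €1.42 × [1 − (1+0.051)^−6] / 0.051 = 7.18449
Perpetuity value at year 6: €10.59 / 0.051 = 207.64706
PV of perpetuity: 207.64706 / (1+0.051)^6 = 154.06695
Total PV = 7.18449 + 154.06695 = 161.25144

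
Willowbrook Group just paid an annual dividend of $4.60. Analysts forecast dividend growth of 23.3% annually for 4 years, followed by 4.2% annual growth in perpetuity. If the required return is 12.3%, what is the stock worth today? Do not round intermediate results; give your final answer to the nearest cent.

D_1 = 5.67180
D_2 = 6.99333
D_3 = 8.62278
D_4 = 10.63188
Terminal value at year 4: TV = D_4×(1+g_2)/(r−g_2) = 11.07842/0.081 = 136.77063
P_0 = D_1/(1+r)^1 + D_2/(1+r)^2 + D_3/(1+r)^3 + D_4/(1+r)^4 + TV/(1+r)^4
    = 5.05058 + 5.54529 + 6.08846 + 6.68484 + 85.99512 = 109.36430

$109.36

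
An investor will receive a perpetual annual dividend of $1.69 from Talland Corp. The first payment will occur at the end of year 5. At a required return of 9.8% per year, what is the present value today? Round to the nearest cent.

$11.86

Value at end of year 4: C / r = $1.69 / 0.098 = $17.2449
Discount to today: PV = $17.2449 / (1 + 0.098)^4 = $17.2449 / 1.453481 = $11.86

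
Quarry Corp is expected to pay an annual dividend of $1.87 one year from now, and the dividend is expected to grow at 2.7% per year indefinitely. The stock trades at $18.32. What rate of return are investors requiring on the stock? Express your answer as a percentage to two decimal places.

12.91%

P = D₁/(r − g) ⇒ r = D₁/P + g = $1.8700/$18.32 + 0.027 = 0.102074 + 0.027 = 0.129074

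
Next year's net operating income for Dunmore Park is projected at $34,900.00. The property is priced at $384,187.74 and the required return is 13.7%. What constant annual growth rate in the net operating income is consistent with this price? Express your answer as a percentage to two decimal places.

4.62%

P = D₁/(r−g) ⇒ g = r − D₁/P = 0.137 − $34,900.00/$384,187.74 = 0.046159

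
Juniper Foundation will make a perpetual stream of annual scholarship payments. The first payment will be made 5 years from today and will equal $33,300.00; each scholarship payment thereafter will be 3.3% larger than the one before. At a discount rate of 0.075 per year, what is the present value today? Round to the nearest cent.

Value at end of year 4: C₁ / (r − g) = $33,300.00 / (0.075 − 0.033) = $792,857.1429
Discount to today: PV = $792,857.1429 / (1 + 0.075)^4 = $792,857.1429 / 1.335469 = $593,691.85

$593691.85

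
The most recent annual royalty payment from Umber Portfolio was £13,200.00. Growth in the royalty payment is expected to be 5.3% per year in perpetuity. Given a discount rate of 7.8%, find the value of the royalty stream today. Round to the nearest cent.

D₁ = D₀ × (1 + g) = £13,200.00 × 1.053 = £13,899.6000
Growing perpetuity: P = D₁ / (r − g) = £13,899.6000 / (0.078 − 0.053) = £555,984.00

£555984.00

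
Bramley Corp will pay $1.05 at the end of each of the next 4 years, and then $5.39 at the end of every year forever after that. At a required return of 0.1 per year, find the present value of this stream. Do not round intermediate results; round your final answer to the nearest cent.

PV of 4-year annuity: $1.05 × [1 − (1+0.1)^−4] / 0.1 = 3.32836
Perpetuity value at year 4: $5.39 / 0.1 = 53.90000
PV of perpetuity: 53.90000 / (1+0.1)^4 = 36.81443
Total PV = 3.32836 + 36.81443 = 40.14278

$40.14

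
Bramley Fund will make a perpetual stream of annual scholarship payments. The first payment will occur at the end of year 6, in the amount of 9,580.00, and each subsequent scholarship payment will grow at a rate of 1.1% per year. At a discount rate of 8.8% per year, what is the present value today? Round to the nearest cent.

Value at end of year 5: C₁ / (r − g) = 9,580.00 / (0.088 − 0.011) = 124,415.5844
Discount to today: PV = 124,415.5844 / (1 + 0.088)^5 = 124,415.5844 / 1.524560 = 81,607.54

81607.54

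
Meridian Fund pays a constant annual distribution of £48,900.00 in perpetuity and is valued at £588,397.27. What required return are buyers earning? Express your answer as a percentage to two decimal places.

8.31%

P = C/r ⇒ r = C/P = £48,900.00/£588,397.27 = 0.083107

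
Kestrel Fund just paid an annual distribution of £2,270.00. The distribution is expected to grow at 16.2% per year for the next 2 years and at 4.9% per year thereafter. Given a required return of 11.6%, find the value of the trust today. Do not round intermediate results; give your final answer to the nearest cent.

£43355.57

D_1 = 2637.74000
D_2 = 3065.05388
Terminal value at year 2: TV = D_2×(1+g_2)/(r−g_2) = 3215.24152/0.067 = 47988.67940
P_0 = D_1/(1+r)^1 + D_2/(1+r)^2 + TV/(1+r)^2
    = 2363.56631 + 2460.98929 + 38531.01146 = 43355.56706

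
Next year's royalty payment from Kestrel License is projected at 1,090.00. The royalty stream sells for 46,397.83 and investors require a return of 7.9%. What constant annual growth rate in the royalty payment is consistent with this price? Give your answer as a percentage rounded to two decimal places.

P = D₁/(r−g) ⇒ g = r − D₁/P = 0.079 − 1,090.00/46,397.83 = 0.055508

5.55%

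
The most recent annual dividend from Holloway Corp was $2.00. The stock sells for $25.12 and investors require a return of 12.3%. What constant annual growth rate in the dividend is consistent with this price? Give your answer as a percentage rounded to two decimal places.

P = D₀(1+g)/(r−g) ⇒ P(r−g) = D₀(1+g) ⇒ g(P+D₀) = P·r − D₀
g = (P·r − D₀)/(P + D₀) = ($25.12×0.123 − $2.00) / ($25.12 + $2.00) = 0.040183

4.02%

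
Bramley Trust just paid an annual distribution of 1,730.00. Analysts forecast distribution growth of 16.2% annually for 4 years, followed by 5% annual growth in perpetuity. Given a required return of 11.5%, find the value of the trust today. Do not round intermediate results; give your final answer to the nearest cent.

40645.18

D_1 = 2010.26000
D_2 = 2335.92212
D_3 = 2714.34150
D_4 = 3154.06483
Terminal value at year 4: TV = D_4×(1+g_2)/(r−g_2) = 3311.76807/0.065 = 50950.27797
P_0 = D_1/(1+r)^1 + D_2/(1+r)^2 + D_3/(1+r)^3 + D_4/(1+r)^4 + TV/(1+r)^4
    = 1802.92377 + 1878.92145 + 1958.12262 + 2040.66232 + 32964.54519 = 40645.17536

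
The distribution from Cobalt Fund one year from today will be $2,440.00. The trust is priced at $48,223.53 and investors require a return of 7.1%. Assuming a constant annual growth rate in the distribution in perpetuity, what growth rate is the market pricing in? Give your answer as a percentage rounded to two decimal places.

2.04%

P = D₁/(r−g) ⇒ g = r − D₁/P = 0.071 − $2,440.00/$48,223.53 = 0.020402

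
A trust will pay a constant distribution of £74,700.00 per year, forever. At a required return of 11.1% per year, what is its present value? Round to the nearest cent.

Level perpetuity: PV = C / r = £74,700.00 / 0.111 = £672,972.97

£672972.97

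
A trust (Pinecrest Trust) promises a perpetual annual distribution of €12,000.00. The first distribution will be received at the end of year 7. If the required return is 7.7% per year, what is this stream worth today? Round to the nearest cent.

€99861.09

Value at end of year 6: C / r = €12,000.00 / 0.077 = €155,844.1558
Discount to today: PV = €155,844.1558 / (1 + 0.077)^6 = €155,844.1558 / 1.560609 = €99,861.09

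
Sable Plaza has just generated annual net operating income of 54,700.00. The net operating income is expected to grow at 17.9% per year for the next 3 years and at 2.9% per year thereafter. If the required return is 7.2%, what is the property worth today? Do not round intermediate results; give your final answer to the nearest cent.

1940463.99

D_1 = 64491.30000
D_2 = 76035.24270
D_3 = 89645.55114
Terminal value at year 3: TV = D_3×(1+g_2)/(r−g_2) = 92245.27213/0.043 = 2145238.88666
P_0 = D_1/(1+r)^1 + D_2/(1+r)^2 + D_3/(1+r)^3 + TV/(1+r)^3
    = 60159.79478 + 66164.55041 + 72768.66132 + 1741370.98833 = 1940463.99484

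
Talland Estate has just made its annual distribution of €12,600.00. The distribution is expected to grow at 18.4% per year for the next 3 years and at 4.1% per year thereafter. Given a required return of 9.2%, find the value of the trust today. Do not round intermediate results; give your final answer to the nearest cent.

D_1 = 14918.40000
D_2 = 17663.38560
D_3 = 20913.44855
Terminal value at year 3: TV = D_3×(1+g_2)/(r−g_2) = 21770.89994/0.051 = 426880.39100
P_0 = D_1/(1+r)^1 + D_2/(1+r)^2 + D_3/(1+r)^3 + TV/(1+r)^3
    = 13661.53846 + 14812.51057 + 16060.45102 + 327822.14723 = 372356.64727

€372356.65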